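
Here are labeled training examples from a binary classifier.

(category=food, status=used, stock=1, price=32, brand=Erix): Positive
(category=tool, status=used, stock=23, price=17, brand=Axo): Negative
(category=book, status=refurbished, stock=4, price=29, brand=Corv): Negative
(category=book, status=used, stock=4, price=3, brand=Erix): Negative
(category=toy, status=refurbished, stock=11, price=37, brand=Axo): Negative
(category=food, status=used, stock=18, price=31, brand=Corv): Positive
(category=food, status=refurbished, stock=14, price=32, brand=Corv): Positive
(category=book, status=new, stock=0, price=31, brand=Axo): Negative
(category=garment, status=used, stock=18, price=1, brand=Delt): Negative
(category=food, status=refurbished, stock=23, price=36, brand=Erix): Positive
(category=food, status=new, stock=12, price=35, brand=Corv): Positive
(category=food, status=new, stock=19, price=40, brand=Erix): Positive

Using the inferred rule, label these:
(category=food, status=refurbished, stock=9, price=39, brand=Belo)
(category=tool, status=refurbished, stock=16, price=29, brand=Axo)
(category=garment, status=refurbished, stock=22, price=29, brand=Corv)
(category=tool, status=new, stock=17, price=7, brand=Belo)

Positive, Negative, Negative, Negative

Checking candidate rules against both groups, what survives is: category is food.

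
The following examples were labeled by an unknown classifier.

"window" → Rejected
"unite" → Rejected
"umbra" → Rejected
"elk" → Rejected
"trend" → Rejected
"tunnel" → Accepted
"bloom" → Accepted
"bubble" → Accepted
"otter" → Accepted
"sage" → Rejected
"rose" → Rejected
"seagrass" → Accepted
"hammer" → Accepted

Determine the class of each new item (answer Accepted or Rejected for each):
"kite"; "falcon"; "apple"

Rejected, Rejected, Accepted

Checking candidate rules against both groups, what survives is: has a double letter.
"kite": no doubled letter — does not pass, so Rejected.
"falcon": no doubled letter — does not pass, so Rejected.
"apple": 'pp' doubled — satisfies this, so Accepted.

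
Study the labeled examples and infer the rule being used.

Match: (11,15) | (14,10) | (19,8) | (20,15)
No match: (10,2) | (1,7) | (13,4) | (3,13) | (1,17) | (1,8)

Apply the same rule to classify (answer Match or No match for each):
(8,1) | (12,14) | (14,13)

No match, Match, Match

The classifier is using: sum ≥ 24.
(8,1): 8+1 = 9 — doesn't match, so No match.
(12,14): 12+14 = 26 — satisfies this, so Match.
(14,13): 14+13 = 27 — satisfies this, so Match.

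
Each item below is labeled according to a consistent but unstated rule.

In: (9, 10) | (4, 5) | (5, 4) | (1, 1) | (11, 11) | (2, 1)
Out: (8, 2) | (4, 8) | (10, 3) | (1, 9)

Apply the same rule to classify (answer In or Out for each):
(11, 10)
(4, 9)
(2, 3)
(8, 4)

In, Out, In, Out

All 'In' examples share one property — |first − second| ≤ 1 — and every 'Out' example lacks it.
In: (11, 10), since |11−10| = 1. Out: (4, 9), since |4−9| = 5. In: (2, 3), since |2−3| = 1. Out: (8, 4), since |8−4| = 4.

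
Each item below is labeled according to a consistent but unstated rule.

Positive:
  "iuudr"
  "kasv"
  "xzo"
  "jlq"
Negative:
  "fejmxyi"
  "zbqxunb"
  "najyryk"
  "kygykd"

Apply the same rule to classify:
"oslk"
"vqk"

Positive, Positive

Rule: length ≤ 5. This holds for each 'Positive' example and fails for each 'Negative' one.
Positive: "oslk", since length 4. Positive: "vqk", since length 3.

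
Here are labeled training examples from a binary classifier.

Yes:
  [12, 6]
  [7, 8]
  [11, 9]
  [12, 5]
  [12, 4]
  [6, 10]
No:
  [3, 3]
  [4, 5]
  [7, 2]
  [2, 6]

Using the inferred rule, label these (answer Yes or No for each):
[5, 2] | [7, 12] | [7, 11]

No, Yes, Yes

The distinguishing property — sum ≥ 15 — holds for all the 'Yes' cases and none of the 'No' cases.
[5, 2] — 5+2 = 7, hence No.
[7, 12] — 7+12 = 19, hence Yes.
[7, 11] — 7+11 = 18, hence Yes.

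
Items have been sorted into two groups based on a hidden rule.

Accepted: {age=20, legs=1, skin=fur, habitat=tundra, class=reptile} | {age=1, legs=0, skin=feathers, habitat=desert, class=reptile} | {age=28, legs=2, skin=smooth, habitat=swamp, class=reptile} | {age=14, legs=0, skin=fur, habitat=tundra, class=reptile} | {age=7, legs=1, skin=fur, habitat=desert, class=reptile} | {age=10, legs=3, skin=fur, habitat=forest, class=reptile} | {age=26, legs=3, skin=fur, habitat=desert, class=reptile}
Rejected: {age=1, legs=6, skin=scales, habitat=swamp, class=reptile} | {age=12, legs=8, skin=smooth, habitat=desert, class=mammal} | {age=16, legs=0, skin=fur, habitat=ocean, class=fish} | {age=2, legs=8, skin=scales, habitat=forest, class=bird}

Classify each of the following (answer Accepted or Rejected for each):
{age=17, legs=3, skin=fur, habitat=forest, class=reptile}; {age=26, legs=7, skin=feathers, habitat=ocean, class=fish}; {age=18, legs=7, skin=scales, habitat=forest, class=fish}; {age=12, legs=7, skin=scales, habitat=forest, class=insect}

The simplest hypothesis consistent with all the labels is: class is reptile AND legs ≤ 3.
{age=17, legs=3, skin=fur, habitat=forest, class=reptile} — class is reptile, legs = 3, hence Accepted.
{age=26, legs=7, skin=feathers, habitat=ocean, class=fish} — class is fish, legs = 7, hence Rejected.
{age=18, legs=7, skin=scales, habitat=forest, class=fish} — class is fish, legs = 7, hence Rejected.
{age=12, legs=7, skin=scales, habitat=forest, class=insect} — class is insect, legs = 7, hence Rejected.

Accepted, Rejected, Rejected, Rejected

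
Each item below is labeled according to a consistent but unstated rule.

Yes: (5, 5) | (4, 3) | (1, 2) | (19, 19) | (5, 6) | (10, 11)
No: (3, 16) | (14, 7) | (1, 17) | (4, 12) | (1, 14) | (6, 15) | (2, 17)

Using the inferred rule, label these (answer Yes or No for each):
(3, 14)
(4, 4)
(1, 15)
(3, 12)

No, Yes, No, No

The rule appears to be: |first − second| ≤ 1.
No: (3, 14), since |3−14| = 11. Yes: (4, 4), since |4−4| = 0. No: (1, 15), since |1−15| = 14. No: (3, 12), since |3−12| = 9.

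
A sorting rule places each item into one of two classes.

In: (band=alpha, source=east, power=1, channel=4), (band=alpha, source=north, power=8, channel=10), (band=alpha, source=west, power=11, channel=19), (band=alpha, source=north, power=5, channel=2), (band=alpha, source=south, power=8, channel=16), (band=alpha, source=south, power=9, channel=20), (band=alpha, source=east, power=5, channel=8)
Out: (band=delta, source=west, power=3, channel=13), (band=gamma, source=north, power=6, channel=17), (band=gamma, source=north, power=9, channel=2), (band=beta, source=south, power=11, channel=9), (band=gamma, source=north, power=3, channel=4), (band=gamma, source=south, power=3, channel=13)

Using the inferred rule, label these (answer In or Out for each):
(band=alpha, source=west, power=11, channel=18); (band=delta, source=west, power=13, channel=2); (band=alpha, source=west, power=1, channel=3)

One predicate separates the groups cleanly: band is alpha.
(band=alpha, source=west, power=11, channel=18) — band is alpha, hence In. (band=delta, source=west, power=13, channel=2) — band is delta, hence Out. (band=alpha, source=west, power=1, channel=3) — band is alpha, hence In.

In, Out, In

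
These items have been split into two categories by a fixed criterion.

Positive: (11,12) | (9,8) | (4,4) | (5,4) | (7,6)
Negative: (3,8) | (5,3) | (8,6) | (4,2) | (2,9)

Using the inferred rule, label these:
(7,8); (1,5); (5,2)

Positive, Negative, Negative

All 'Positive' examples share one property — |first − second| ≤ 1 — and every 'Negative' example lacks it.
(7,8): |7−8| = 1 — checks out, so Positive.
(1,5): |1−5| = 4 — doesn't match, so Negative.
(5,2): |5−2| = 3 — doesn't match, so Negative.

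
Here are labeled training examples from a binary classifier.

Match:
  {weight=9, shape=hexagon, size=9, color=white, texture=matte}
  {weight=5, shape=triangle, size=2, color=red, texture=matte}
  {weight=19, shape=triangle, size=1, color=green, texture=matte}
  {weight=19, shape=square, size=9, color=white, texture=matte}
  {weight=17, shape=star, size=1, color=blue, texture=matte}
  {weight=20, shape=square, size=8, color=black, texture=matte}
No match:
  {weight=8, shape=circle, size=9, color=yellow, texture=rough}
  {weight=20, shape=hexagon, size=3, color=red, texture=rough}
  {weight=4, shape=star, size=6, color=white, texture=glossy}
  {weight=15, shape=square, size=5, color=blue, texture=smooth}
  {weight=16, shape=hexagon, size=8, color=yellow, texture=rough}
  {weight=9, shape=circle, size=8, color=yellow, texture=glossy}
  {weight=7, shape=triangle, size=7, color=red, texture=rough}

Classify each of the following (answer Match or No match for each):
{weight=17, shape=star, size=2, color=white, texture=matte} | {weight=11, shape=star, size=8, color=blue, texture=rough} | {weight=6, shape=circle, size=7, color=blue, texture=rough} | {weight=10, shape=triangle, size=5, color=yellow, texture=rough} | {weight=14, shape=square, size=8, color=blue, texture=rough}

Match, No match, No match, No match, No match

Rule: texture is matte. This holds for each 'Match' example and fails for each 'No match' one.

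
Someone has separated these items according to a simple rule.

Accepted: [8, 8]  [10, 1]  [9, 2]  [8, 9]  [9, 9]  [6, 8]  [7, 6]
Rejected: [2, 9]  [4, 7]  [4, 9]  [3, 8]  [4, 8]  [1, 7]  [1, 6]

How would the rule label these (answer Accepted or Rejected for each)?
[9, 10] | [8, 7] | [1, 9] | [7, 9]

The classifier is using: first ≥ 6.

Accepted, Accepted, Rejected, Accepted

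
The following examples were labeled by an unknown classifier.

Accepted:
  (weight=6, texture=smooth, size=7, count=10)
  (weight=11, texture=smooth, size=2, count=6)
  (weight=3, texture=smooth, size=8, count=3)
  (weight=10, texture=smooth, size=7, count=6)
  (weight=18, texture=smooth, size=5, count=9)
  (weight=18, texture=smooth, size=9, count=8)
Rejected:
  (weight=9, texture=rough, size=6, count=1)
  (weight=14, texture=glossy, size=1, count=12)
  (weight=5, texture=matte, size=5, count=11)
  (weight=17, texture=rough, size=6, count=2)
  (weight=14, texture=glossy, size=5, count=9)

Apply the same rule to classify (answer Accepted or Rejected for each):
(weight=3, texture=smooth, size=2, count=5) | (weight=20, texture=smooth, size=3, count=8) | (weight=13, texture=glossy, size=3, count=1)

Accepted, Accepted, Rejected

The distinguishing property — texture is smooth — holds for all the 'Accepted' cases and none of the 'Rejected' cases.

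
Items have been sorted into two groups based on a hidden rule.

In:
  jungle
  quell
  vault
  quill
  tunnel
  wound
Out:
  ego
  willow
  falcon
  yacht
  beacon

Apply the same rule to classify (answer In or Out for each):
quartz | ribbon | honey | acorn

The pattern is that an item is 'In' exactly when: contains 'u'.
quartz — has 'u', hence In. ribbon — no 'u', hence Out. honey — no 'u', hence Out. acorn — no 'u', hence Out.

In, Out, Out, Out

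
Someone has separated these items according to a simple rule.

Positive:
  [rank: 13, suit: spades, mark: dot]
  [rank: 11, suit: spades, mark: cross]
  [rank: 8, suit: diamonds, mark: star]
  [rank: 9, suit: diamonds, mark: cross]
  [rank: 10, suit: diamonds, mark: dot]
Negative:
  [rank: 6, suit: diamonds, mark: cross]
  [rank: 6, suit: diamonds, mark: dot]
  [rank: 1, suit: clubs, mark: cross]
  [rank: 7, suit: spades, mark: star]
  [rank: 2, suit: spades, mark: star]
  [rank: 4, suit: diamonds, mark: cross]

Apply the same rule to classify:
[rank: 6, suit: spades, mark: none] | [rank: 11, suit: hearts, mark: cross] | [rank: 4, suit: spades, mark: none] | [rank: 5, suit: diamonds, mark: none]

The classifier is using: rank ≥ 8.
Negative: [rank: 6, suit: spades, mark: none], since rank = 6. Positive: [rank: 11, suit: hearts, mark: cross], since rank = 11. Negative: [rank: 4, suit: spades, mark: none], since rank = 4. Negative: [rank: 5, suit: diamonds, mark: none], since rank = 5.

Negative, Positive, Negative, Negative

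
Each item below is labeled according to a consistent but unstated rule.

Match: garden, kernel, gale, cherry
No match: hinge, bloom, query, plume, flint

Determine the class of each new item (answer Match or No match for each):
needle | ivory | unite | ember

Looking at the examples, the only property every 'Match' case has and every 'No match' case lacks is: even length.
needle: length 6 — meets the rule, so Match. ivory: length 5 — fails this test, so No match. unite: length 5 — fails this test, so No match. ember: length 5 — fails this test, so No match.

Match, No match, No match, No match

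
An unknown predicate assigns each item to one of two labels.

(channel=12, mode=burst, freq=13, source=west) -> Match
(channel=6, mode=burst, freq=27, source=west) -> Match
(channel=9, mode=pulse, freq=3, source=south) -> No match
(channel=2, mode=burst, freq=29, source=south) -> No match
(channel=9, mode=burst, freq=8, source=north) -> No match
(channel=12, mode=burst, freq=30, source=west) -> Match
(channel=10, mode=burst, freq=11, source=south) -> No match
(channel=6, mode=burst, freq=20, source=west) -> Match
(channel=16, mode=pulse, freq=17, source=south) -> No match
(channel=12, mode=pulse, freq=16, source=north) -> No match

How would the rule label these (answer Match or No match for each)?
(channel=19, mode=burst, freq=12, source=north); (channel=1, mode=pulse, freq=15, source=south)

No match, No match

The distinguishing property — source is west — holds for all the 'Match' cases and none of the 'No match' cases.
(channel=19, mode=burst, freq=12, source=north) — source is north, hence No match.
(channel=1, mode=pulse, freq=15, source=south) — source is south, hence No match.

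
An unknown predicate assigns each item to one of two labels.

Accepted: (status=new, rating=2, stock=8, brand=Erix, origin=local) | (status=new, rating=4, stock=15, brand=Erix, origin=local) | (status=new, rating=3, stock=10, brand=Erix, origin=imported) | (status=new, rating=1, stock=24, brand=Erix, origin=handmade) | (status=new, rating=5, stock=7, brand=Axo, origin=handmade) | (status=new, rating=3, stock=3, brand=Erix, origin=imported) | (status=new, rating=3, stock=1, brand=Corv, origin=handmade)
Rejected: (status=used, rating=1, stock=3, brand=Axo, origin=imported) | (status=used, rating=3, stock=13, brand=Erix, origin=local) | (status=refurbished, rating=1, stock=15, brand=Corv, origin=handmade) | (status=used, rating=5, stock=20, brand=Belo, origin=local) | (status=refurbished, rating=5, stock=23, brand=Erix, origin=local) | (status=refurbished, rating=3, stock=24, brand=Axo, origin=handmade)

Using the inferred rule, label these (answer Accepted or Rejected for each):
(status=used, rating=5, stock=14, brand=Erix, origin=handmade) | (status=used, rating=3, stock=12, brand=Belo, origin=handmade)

A rule that fits every label: status is new — true of each 'Accepted' example, false of each 'Rejected' one.
(status=used, rating=5, stock=14, brand=Erix, origin=handmade): Rejected (status is used).
(status=used, rating=3, stock=12, brand=Belo, origin=handmade): Rejected (status is used).

Rejected, Rejected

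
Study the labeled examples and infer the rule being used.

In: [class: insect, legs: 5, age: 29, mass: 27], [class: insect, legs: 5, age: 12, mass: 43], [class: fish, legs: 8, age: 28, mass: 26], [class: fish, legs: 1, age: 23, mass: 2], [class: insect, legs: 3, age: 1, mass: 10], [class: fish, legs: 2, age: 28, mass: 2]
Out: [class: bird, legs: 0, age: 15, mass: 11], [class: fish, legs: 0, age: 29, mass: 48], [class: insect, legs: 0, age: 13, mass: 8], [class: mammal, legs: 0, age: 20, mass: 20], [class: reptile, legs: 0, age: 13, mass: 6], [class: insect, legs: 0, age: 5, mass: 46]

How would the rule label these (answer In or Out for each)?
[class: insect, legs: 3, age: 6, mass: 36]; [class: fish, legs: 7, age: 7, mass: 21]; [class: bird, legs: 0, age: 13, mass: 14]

The rule appears to be: legs ≥ 1.

In, In, Out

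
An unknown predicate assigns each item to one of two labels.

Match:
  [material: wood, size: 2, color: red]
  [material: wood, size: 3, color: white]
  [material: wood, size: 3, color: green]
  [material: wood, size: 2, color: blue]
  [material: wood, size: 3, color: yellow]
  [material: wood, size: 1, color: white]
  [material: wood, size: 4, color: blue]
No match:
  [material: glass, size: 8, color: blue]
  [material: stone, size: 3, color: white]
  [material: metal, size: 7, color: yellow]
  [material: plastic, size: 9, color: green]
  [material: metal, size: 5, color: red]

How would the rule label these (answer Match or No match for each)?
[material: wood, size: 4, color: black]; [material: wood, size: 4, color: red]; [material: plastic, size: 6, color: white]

Comparing the two groups points to one rule — material is wood.

Match, Match, No match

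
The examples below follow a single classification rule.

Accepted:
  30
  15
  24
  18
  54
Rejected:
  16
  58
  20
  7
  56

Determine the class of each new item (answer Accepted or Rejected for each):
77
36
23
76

Rejected, Accepted, Rejected, Rejected

Rule: multiple of 3. This holds for each 'Accepted' example and fails for each 'Rejected' one.
77: 77 = 3·25 + 2, does not pass → Rejected. 36: 36 = 3·12, has this property → Accepted. 23: 23 = 3·7 + 2, does not pass → Rejected. 76: 76 = 3·25 + 1, does not pass → Rejected.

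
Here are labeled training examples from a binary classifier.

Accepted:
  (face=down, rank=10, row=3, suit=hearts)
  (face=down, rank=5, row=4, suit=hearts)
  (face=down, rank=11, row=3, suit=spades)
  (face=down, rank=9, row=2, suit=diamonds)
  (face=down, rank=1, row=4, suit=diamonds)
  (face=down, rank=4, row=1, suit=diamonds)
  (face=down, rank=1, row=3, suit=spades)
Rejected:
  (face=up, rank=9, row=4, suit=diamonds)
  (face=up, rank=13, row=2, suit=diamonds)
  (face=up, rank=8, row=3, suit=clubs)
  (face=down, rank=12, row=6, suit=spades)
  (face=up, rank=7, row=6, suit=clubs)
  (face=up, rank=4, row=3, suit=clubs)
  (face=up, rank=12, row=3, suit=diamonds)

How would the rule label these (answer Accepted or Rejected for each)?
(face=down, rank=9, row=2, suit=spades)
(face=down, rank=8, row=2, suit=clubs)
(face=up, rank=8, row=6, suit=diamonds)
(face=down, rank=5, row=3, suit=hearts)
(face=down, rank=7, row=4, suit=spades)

All 'Accepted' examples share one property — face is down AND row ≤ 4 — and every 'Rejected' example lacks it.
(face=down, rank=9, row=2, suit=spades): face is down, row = 2, checks out → Accepted. (face=down, rank=8, row=2, suit=clubs): face is down, row = 2, checks out → Accepted. (face=up, rank=8, row=6, suit=diamonds): face is up, row = 6, does not pass → Rejected. (face=down, rank=5, row=3, suit=hearts): face is down, row = 3, checks out → Accepted. (face=down, rank=7, row=4, suit=spades): face is down, row = 4, checks out → Accepted.

Accepted, Accepted, Rejected, Accepted, Accepted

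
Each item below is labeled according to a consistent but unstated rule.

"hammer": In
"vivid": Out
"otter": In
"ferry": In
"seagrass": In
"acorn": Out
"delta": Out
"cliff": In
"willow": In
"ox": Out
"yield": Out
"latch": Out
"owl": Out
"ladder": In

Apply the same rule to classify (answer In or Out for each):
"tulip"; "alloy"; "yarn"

Out, In, Out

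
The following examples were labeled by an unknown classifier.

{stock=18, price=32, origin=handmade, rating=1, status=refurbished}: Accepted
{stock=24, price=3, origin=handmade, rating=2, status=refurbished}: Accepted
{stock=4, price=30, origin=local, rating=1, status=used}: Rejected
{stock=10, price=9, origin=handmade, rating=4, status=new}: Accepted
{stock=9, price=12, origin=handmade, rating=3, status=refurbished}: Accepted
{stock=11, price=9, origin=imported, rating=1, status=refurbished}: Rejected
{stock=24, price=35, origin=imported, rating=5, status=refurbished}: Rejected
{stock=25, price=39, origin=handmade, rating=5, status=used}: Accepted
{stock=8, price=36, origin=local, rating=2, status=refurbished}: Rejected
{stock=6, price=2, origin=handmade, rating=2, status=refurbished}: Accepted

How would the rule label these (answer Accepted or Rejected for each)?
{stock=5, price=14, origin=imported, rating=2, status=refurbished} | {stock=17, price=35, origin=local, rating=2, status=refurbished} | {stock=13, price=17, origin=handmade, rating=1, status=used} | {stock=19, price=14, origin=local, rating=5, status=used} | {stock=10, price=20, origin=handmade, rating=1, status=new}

Rejected, Rejected, Accepted, Rejected, Accepted

The common property of the 'Accepted' items is: origin is handmade. No 'Rejected' item has it.
{stock=5, price=14, origin=imported, rating=2, status=refurbished} — origin is imported, hence Rejected.
{stock=17, price=35, origin=local, rating=2, status=refurbished} — origin is local, hence Rejected.
{stock=13, price=17, origin=handmade, rating=1, status=used} — origin is handmade, hence Accepted.
{stock=19, price=14, origin=local, rating=5, status=used} — origin is local, hence Rejected.
{stock=10, price=20, origin=handmade, rating=1, status=new} — origin is handmade, hence Accepted.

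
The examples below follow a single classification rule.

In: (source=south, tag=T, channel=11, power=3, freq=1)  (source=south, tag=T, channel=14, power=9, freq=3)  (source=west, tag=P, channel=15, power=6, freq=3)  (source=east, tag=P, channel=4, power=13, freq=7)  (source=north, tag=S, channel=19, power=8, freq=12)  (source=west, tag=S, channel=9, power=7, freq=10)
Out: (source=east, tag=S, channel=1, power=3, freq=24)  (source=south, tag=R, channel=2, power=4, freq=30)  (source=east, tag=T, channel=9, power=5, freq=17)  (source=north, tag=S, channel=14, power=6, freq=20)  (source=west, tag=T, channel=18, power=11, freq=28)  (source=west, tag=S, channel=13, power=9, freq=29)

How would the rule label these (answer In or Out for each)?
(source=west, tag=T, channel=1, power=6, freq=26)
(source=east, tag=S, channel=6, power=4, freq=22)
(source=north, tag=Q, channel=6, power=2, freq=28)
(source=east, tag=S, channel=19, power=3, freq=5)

Every 'In' example satisfies: freq ≤ 12. None of the 'Out' examples do.
(source=west, tag=T, channel=1, power=6, freq=26) → freq = 26 → Out. (source=east, tag=S, channel=6, power=4, freq=22) → freq = 22 → Out. (source=north, tag=Q, channel=6, power=2, freq=28) → freq = 28 → Out. (source=east, tag=S, channel=19, power=3, freq=5) → freq = 5 → In.

Out, Out, Out, In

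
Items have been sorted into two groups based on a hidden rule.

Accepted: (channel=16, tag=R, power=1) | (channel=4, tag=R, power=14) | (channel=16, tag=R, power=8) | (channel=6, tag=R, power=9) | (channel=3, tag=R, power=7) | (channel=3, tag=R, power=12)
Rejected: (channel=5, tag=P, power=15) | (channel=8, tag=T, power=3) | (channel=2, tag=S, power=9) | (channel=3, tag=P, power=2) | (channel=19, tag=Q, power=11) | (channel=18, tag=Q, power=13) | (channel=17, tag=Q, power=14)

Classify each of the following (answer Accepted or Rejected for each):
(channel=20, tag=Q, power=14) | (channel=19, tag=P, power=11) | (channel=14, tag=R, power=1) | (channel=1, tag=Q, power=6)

Rejected, Rejected, Accepted, Rejected

Comparing the two groups points to one rule — tag is R.
(channel=20, tag=Q, power=14): tag is Q — does not satisfy this, so Rejected. (channel=19, tag=P, power=11): tag is P — does not satisfy this, so Rejected. (channel=14, tag=R, power=1): tag is R — checks out, so Accepted. (channel=1, tag=Q, power=6): tag is Q — does not satisfy this, so Rejected.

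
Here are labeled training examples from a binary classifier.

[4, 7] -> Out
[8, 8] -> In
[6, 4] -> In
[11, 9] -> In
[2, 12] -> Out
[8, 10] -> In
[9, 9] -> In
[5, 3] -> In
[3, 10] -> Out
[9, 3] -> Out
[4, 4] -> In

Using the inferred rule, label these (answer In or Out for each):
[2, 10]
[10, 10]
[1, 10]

All 'In' examples share one property — |first − second| ≤ 2 — and every 'Out' example lacks it.

Out, In, Out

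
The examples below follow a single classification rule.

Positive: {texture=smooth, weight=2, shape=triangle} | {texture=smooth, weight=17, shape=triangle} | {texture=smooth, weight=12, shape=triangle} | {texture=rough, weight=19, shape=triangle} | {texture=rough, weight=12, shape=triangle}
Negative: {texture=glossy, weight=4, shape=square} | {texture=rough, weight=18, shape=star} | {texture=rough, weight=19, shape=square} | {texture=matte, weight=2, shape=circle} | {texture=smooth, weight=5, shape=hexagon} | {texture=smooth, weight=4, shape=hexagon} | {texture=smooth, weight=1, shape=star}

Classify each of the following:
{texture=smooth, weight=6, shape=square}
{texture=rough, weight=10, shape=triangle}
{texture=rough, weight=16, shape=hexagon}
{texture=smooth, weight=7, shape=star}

Negative, Positive, Negative, Negative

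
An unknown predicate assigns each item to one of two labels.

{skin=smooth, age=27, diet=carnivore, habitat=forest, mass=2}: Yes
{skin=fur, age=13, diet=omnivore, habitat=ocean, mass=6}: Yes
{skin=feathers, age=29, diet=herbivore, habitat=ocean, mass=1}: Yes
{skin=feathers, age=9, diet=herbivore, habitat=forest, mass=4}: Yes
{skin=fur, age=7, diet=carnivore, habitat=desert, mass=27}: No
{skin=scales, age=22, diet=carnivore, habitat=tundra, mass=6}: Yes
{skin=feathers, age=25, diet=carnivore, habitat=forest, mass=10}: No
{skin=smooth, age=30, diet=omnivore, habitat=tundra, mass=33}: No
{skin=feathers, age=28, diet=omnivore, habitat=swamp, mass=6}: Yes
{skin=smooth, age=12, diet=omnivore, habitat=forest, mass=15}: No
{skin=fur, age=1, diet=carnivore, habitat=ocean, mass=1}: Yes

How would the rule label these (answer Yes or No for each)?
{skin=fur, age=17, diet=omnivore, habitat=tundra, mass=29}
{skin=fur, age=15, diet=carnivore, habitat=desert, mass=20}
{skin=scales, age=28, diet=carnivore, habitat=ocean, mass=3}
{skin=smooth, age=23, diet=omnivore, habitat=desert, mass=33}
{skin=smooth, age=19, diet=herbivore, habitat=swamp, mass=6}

No, No, Yes, No, Yes

Every 'Yes' example satisfies: mass ≤ 6. None of the 'No' examples do.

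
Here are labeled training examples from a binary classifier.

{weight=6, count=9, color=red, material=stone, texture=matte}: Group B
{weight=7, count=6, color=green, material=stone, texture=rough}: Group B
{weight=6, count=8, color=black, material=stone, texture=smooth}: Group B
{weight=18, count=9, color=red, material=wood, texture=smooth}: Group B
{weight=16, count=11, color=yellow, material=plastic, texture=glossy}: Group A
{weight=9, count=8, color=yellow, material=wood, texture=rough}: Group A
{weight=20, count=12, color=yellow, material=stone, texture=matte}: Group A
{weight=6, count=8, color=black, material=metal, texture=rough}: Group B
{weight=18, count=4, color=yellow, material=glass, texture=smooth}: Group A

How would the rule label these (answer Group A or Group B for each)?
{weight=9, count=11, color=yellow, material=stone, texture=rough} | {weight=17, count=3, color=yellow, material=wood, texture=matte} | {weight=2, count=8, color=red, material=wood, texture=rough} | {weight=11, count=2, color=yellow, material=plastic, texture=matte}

Group A, Group A, Group B, Group A

Comparing the two groups points to one rule — color is yellow.
{weight=9, count=11, color=yellow, material=stone, texture=rough}: color is yellow, has this property → Group A. {weight=17, count=3, color=yellow, material=wood, texture=matte}: color is yellow, has this property → Group A. {weight=2, count=8, color=red, material=wood, texture=rough}: color is red, does not pass → Group B. {weight=11, count=2, color=yellow, material=plastic, texture=matte}: color is yellow, has this property → Group A.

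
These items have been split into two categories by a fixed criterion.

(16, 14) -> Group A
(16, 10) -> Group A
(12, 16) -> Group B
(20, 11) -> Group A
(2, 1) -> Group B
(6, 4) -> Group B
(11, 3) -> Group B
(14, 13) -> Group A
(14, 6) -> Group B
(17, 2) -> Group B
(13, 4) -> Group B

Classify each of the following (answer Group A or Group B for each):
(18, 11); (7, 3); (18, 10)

Group A, Group B, Group A

All 'Group A' examples share one property — first > second AND sum ≥ 26 — and every 'Group B' example lacks it.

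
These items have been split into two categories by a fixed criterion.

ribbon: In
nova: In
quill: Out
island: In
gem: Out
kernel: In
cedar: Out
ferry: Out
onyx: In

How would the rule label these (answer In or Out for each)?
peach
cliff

Out, Out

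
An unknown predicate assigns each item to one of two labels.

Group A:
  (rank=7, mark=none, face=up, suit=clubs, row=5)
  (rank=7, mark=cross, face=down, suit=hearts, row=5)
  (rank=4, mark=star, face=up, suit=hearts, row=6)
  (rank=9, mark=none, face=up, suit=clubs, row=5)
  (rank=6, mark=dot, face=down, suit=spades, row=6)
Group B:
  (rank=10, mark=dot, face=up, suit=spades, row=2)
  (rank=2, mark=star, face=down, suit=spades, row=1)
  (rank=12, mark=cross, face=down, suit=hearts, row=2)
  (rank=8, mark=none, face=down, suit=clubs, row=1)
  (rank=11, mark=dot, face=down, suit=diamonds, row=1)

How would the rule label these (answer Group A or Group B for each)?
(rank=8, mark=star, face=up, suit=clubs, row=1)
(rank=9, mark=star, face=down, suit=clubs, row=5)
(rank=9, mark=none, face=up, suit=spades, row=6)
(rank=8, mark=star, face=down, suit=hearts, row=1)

Group B, Group A, Group A, Group B

'Group A' ⟺ row ≥ 5.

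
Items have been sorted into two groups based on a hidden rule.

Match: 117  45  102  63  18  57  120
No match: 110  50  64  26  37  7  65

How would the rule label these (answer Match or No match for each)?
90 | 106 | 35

The distinguishing property — multiple of 3 — holds for all the 'Match' cases and none of the 'No match' cases.
Match: 90, since 90 = 3·30. No match: 106, since 106 = 3·35 + 1. No match: 35, since 35 = 3·11 + 2.

Match, No match, No match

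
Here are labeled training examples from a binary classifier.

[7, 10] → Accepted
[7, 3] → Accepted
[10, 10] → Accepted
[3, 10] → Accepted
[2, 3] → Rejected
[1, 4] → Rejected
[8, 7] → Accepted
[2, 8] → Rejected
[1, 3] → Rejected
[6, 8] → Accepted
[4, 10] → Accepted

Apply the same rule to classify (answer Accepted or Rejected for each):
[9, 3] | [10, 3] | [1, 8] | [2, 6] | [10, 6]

Accepted, Accepted, Rejected, Rejected, Accepted

The rule appears to be: first ≥ 3.
Accepted: [9, 3], since first 9.
Accepted: [10, 3], since first 10.
Rejected: [1, 8], since first 1.
Rejected: [2, 6], since first 2.
Accepted: [10, 6], since first 10.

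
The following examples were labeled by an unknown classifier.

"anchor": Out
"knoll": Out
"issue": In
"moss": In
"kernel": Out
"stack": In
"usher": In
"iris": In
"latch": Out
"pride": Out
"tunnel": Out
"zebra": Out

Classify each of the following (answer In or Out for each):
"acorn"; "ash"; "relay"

Out, In, Out

Checking candidate rules against both groups, what survives is: contains 's'.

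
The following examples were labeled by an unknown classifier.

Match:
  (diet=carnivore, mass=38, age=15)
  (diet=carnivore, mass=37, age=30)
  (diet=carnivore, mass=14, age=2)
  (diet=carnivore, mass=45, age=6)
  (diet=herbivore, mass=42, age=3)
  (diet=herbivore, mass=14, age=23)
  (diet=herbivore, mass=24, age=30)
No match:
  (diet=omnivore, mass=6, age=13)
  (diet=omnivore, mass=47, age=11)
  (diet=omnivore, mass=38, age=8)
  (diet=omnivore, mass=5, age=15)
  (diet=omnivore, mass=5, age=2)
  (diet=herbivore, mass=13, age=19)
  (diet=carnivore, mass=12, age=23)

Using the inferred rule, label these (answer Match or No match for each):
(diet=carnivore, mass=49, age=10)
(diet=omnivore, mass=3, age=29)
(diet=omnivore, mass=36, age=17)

All 'Match' examples share one property — diet is not omnivore AND mass ≥ 14 — and every 'No match' example lacks it.

Match, No match, No match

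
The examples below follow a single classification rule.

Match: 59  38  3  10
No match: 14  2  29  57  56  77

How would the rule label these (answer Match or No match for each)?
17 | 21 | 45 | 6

Match, No match, Match, No match

One predicate separates the groups cleanly: ≡ 3 (mod 7).
17 → 17 mod 7 = 3 → Match. 21 → 21 mod 7 = 0 → No match. 45 → 45 mod 7 = 3 → Match. 6 → 6 mod 7 = 6 → No match.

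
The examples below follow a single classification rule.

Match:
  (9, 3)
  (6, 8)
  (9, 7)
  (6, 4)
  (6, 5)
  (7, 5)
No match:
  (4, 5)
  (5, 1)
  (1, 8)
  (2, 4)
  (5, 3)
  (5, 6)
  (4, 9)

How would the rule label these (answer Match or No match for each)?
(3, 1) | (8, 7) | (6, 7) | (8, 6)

No match, Match, Match, Match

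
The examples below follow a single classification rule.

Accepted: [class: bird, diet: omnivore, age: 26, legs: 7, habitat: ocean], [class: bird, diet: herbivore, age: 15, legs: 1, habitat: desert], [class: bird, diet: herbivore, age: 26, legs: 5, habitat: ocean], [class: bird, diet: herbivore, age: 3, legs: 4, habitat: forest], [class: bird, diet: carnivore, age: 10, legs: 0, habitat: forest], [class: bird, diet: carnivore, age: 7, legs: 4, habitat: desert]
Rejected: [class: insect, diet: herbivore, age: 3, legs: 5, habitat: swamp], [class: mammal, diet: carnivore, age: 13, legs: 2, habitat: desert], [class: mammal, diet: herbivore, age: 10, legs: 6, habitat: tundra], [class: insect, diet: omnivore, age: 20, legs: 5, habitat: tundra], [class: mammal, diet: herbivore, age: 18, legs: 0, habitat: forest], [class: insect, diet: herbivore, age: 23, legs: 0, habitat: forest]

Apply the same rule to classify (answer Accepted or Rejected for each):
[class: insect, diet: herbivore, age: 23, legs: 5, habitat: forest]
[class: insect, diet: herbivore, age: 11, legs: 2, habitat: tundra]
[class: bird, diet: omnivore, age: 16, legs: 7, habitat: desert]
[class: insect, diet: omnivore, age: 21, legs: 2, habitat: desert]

Rejected, Rejected, Accepted, Rejected

The simplest hypothesis consistent with all the labels is: class is bird.
[class: insect, diet: herbivore, age: 23, legs: 5, habitat: forest]: class is insect, lacks this property → Rejected. [class: insect, diet: herbivore, age: 11, legs: 2, habitat: tundra]: class is insect, lacks this property → Rejected. [class: bird, diet: omnivore, age: 16, legs: 7, habitat: desert]: class is bird, meets the rule → Accepted. [class: insect, diet: omnivore, age: 21, legs: 2, habitat: desert]: class is insect, lacks this property → Rejected.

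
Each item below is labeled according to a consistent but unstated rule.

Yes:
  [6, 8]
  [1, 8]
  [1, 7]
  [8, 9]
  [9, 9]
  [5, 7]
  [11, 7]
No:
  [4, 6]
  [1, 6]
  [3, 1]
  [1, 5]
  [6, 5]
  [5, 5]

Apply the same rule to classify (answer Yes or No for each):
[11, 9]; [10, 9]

Yes, Yes

All 'Yes' examples share one property — second ≥ 7 — and every 'No' example lacks it.
Yes: [11, 9], since second 9. Yes: [10, 9], since second 9.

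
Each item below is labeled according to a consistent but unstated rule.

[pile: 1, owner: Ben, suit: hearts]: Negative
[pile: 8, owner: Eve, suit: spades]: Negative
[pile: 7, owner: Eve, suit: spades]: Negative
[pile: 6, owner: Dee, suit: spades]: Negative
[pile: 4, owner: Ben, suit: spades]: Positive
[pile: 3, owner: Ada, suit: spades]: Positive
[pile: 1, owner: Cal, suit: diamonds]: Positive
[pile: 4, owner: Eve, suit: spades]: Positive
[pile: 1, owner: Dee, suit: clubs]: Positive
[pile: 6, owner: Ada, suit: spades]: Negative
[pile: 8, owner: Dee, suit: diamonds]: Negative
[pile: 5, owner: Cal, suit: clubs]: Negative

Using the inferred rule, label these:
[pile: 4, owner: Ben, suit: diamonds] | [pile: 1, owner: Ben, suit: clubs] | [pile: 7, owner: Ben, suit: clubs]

Positive, Positive, Negative

The common property of the 'Positive' items is: suit is not hearts AND pile ≤ 4. No 'Negative' item has it.
[pile: 4, owner: Ben, suit: diamonds]: suit is diamonds, pile = 4 — satisfies this, so Positive. [pile: 1, owner: Ben, suit: clubs]: suit is clubs, pile = 1 — satisfies this, so Positive. [pile: 7, owner: Ben, suit: clubs]: suit is clubs, pile = 7 — fails this test, so Negative.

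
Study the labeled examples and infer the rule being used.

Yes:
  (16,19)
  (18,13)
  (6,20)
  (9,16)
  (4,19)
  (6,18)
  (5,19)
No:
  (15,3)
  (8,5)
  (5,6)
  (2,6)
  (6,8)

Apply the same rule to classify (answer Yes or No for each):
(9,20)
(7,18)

Yes, Yes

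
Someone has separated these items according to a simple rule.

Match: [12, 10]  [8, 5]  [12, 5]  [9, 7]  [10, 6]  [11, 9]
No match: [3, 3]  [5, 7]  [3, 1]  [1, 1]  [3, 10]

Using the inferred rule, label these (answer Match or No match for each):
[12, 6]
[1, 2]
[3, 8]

Match, No match, No match

The classifier is using: first ≥ 6.
[12, 6]: first 12 — qualifies, so Match.
[1, 2]: first 1 — fails the rule, so No match.
[3, 8]: first 3 — fails the rule, so No match.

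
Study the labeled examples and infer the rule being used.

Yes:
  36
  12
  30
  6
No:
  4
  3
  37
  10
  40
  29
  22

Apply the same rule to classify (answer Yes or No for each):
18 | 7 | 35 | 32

Yes, No, No, No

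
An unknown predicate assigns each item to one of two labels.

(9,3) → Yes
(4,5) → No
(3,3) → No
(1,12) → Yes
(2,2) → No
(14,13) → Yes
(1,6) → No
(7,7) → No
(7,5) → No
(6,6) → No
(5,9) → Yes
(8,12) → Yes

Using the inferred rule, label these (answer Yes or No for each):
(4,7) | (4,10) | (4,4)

The rule appears to be: max ≥ 8.
(4,7) → max 7 → No. (4,10) → max 10 → Yes. (4,4) → max 4 → No.

No, Yes, No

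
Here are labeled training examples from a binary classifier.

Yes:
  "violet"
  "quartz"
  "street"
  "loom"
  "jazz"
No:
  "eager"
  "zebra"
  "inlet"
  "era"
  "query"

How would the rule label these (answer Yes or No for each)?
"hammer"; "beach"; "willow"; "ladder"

Yes, No, Yes, Yes

The simplest hypothesis consistent with all the labels is: even length.
Yes: "hammer", since length 6. No: "beach", since length 5. Yes: "willow", since length 6. Yes: "ladder", since length 6.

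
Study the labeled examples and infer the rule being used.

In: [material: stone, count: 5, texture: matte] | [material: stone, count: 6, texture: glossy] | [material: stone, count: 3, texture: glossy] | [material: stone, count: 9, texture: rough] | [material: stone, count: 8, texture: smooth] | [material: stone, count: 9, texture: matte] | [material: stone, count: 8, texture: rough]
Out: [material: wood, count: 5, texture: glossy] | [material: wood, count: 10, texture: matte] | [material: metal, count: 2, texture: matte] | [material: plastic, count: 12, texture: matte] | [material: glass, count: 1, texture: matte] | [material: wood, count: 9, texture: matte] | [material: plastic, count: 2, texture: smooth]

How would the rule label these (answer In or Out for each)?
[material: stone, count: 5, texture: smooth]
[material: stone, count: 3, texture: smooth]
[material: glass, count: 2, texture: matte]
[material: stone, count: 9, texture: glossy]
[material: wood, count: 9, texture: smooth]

Comparing the two groups points to one rule — material is stone.

In, In, Out, In, Out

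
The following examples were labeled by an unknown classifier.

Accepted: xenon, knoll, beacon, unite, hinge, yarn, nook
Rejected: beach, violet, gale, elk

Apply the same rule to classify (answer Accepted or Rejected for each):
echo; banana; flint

Rejected, Accepted, Accepted

Every 'Accepted' example satisfies: contains 'n'. None of the 'Rejected' examples do.
echo → no 'n' → Rejected. banana → has 'n' → Accepted. flint → has 'n' → Accepted.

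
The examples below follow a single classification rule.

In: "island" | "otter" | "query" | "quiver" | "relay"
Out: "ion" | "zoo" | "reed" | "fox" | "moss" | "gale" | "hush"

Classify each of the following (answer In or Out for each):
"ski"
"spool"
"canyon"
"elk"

Rule: length ≥ 5. This holds for each 'In' example and fails for each 'Out' one.

Out, In, In, Out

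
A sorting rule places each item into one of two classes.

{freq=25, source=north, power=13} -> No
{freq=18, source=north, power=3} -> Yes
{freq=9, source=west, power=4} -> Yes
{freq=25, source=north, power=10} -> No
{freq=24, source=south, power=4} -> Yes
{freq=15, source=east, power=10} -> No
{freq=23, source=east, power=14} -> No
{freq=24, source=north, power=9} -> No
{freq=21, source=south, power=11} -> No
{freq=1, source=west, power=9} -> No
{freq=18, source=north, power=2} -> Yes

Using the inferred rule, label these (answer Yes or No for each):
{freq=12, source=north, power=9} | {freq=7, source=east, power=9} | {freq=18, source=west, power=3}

No, No, Yes

Rule: power ≤ 4. This holds for each 'Yes' example and fails for each 'No' one.
{freq=12, source=north, power=9} — power = 9, hence No. {freq=7, source=east, power=9} — power = 9, hence No. {freq=18, source=west, power=3} — power = 3, hence Yes.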